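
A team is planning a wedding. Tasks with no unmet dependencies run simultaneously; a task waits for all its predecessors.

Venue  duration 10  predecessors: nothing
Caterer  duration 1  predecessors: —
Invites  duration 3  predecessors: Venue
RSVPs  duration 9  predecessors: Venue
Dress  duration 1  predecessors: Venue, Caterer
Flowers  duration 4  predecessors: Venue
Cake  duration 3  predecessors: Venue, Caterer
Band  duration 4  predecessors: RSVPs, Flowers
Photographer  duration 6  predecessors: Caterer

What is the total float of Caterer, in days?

The longest chain is Venue→RSVPs→Band = 10+9+4 = 23; overall finish 23 days.
The longest chain containing Caterer totals 7 days.
Slack of Caterer = 16 − 0 = 16 days.

16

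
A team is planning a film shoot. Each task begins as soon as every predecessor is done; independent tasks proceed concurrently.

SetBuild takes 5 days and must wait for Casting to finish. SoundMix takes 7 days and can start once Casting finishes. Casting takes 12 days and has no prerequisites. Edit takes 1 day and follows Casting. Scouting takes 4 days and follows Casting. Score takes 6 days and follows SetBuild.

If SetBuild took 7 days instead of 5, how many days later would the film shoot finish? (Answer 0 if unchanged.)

Baseline: Casting→SetBuild→Score = 12+5+6 = 23 → 23 days.
Since SetBuild is critical, the +2 change carries straight to that chain (now 25 days).
No other chain overtakes it, so the finish is 25 days.
Change in finish: 25 − 23 = +2 days.

2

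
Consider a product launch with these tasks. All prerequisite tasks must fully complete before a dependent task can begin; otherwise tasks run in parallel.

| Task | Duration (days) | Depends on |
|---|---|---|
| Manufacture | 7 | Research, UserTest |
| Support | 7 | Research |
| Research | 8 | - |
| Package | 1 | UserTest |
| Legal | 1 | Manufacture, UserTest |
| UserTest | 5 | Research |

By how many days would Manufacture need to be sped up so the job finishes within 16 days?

Current finish: 21 days; target: 16.
Manufacture is on every critical path, so each day cut from Manufacture cuts the finish by one (this holds down to a finish of 15).
Need 21 − 16 = 5 days off Manufacture → Manufacture becomes 2 days, finish becomes 16.

5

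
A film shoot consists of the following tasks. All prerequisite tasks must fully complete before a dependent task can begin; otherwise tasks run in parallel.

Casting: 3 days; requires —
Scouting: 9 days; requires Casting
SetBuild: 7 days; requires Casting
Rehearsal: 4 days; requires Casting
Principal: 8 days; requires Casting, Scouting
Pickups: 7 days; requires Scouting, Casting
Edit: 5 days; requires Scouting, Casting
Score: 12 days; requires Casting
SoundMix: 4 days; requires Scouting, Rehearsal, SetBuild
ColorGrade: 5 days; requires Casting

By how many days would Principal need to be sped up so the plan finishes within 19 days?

1

Current finish: 20 days; target: 19.
Principal is on every critical path, so each day cut from Principal cuts the finish by one (this holds down to a finish of 19).
Need 20 − 19 = 1 day off Principal → Principal becomes 7 days, finish becomes 19.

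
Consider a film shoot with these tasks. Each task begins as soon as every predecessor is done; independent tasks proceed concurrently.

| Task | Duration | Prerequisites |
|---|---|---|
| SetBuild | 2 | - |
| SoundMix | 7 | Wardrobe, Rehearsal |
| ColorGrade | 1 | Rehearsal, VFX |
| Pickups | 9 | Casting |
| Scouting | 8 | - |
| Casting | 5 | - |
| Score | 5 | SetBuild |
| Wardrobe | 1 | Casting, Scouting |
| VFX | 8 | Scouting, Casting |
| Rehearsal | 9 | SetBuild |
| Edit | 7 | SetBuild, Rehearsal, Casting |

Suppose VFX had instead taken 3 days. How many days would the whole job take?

The binding path is SetBuild→Rehearsal→Edit = 2+9+7 = 18; finish at 18 days.
VFX has 1 day of float (longest path through it is 17).
That remains the longest chain; total 18 days.

18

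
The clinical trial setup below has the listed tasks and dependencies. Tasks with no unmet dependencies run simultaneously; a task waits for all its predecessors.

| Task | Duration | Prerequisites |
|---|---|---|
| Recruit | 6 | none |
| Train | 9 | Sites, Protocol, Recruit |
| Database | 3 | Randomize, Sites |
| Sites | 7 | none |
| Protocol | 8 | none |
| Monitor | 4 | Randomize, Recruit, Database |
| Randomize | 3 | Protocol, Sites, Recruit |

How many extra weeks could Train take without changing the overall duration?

1

Critical path: Protocol→Randomize→Database→Monitor = 8+3+3+4 = 18, so the finish is 18 weeks.
Longest path through Train: 17 weeks (earliest finish 17, latest finish 18).
So Train can slip 18 − 17 = 1 week.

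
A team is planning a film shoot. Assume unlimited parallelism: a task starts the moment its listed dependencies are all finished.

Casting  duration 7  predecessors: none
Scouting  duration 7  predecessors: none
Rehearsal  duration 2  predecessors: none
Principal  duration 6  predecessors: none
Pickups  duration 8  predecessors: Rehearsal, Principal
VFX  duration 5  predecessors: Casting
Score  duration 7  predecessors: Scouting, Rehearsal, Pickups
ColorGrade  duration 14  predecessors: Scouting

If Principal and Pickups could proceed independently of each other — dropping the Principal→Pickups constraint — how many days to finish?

Original critical path: Scouting→ColorGrade = 7+14 = 21 ⇒ 21 days.
Without Principal→Pickups, Pickups's earliest start moves from 6 to 2.
After: Scouting→ColorGrade = 7+14 = 21 → 21 days.

21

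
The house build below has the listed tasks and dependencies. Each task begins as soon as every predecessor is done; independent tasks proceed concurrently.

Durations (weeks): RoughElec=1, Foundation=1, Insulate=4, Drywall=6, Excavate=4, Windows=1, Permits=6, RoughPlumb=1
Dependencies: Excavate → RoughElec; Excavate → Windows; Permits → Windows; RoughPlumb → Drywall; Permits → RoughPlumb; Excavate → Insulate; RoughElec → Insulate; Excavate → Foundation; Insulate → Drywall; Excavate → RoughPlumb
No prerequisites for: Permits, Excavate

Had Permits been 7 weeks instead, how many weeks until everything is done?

15

Actual critical path: Excavate→RoughElec→Insulate→Drywall = 4+1+4+6 = 15 ⇒ 15 weeks.
The longest path through Permits is only 13 weeks, so Permits has float 2.
That remains the longest chain; total 15 weeks.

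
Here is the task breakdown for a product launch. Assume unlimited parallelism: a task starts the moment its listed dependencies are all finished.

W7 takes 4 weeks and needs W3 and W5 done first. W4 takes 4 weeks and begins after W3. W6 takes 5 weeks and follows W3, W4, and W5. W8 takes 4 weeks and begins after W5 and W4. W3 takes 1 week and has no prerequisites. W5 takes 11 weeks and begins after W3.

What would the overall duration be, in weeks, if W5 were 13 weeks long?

As given, the longest chain is W3→W5→W6 = 1+11+5 = 17, so the finish is 17 weeks.
W5 lies on that path, so at 13 weeks the path becomes 19 weeks.
No other chain overtakes it, so the finish is 19 weeks.

19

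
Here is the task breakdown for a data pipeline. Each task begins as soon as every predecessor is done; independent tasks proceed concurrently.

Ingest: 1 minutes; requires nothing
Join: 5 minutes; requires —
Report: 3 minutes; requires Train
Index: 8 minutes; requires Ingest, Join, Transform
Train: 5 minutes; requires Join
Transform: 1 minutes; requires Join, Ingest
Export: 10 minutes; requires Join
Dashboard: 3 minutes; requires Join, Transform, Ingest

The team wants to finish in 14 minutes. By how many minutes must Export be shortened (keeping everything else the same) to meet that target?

Current finish: 15 minutes; target: 14.
Export is on every critical path, so each minute cut from Export cuts the finish by one (this holds down to a finish of 14).
Need 15 − 14 = 1 minute off Export → Export becomes 9 minutes, finish becomes 14.

1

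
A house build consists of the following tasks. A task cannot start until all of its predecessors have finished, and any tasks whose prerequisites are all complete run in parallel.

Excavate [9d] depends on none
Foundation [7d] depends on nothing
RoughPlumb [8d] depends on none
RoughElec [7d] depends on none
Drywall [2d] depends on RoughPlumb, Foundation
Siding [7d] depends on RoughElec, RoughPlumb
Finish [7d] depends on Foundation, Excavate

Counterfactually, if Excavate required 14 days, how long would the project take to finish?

21

Actual critical path: Excavate→Finish = 9+7 = 16 ⇒ 16 days.
Excavate is on the critical path; changing it to 14 makes that path 21 days.
No other chain overtakes it, so the finish is 21 days.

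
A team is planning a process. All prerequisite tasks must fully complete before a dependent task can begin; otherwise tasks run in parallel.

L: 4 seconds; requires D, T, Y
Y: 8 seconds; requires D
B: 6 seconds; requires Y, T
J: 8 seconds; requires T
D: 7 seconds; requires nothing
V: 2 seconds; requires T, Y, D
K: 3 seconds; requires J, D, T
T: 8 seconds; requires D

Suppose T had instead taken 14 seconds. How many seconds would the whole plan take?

32

Critical path before the change: D→T→J→K = 7+8+8+3 = 26 giving 26 seconds.
Since T is critical, the +6 change carries straight to that chain (now 32 seconds).
That remains the longest chain; total 32 seconds.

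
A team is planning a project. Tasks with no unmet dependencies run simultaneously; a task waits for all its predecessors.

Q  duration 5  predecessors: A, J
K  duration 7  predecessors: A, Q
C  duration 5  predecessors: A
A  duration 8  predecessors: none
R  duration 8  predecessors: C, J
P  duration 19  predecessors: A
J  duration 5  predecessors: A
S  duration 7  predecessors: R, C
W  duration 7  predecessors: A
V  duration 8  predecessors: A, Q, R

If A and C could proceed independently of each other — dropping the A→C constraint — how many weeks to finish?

29

With the dependency in place, A→C→R→V = 8+5+8+8 = 29 sets the finish at 29 weeks.
Without A→C, C's earliest start moves from 8 to 0.
The longest chain is now A→J→R→V = 8+5+8+8 = 29, so the project takes 29 weeks.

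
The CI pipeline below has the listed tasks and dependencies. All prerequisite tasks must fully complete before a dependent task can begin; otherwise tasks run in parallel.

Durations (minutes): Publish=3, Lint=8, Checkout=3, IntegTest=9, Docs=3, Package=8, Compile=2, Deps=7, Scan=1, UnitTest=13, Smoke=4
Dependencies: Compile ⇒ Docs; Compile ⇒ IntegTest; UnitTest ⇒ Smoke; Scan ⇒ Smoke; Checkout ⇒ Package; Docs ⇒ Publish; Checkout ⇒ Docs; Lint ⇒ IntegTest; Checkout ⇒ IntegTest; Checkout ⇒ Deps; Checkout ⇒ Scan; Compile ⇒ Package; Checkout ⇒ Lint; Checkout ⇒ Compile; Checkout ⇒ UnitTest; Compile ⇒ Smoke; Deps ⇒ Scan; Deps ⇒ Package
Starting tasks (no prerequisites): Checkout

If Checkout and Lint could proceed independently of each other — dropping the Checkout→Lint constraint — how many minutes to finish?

20

Before: longest chain Checkout→Lint→IntegTest = 3+8+9 = 20, finish 20.
Without Checkout→Lint, Lint's earliest start moves from 3 to 0.
After: Checkout→UnitTest→Smoke = 3+13+4 = 20 → 20 minutes.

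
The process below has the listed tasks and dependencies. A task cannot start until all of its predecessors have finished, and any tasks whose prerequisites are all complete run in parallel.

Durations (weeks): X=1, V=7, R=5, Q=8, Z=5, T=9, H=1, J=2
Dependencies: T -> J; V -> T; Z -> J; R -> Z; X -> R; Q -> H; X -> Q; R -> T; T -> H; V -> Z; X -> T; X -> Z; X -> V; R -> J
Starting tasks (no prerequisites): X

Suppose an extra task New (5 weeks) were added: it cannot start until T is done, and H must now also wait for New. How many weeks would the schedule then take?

23

Originally the schedule takes 19 weeks.
With New inserted, H now waits for max(T, Q, New).
New critical path: X→V→T→New→H = 1+7+9+5+1 = 23 ⇒ 23 weeks.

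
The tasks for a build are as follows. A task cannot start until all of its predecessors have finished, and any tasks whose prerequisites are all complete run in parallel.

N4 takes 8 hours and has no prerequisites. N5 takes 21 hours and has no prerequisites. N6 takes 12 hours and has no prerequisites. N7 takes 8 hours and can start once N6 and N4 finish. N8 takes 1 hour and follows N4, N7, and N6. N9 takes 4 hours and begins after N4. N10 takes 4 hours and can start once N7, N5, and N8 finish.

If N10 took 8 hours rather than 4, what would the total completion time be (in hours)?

Baseline: N5→N10 = 21+4 = 25 → 25 hours.
N10 is on the critical path; changing it to 8 makes that path 29 hours.
That remains the longest chain; total 29 hours.

29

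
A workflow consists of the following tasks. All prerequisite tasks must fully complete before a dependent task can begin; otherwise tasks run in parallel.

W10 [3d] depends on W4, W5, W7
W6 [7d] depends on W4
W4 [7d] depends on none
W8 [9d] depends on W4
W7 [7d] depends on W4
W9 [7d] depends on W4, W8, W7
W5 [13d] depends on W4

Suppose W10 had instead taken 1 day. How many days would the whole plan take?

The binding path is W4→W5→W10 = 7+13+3 = 23; finish at 23 days.
Since W10 is critical, the -2 change carries straight to that chain (now 21 days).
New critical path: W4→W8→W9 = 7+9+7 = 23 ⇒ 23 days.

23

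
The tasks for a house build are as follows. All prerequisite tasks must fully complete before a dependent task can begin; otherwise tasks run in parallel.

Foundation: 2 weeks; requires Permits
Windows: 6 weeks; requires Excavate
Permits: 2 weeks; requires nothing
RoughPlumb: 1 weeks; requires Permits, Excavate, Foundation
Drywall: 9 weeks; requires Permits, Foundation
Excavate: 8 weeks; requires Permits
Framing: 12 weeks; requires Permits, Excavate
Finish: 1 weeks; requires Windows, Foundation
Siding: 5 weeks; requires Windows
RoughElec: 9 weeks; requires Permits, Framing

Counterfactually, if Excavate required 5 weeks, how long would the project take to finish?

Baseline: Permits→Excavate→Framing→RoughElec = 2+8+12+9 = 31 → 31 weeks.
Excavate lies on that path, so at 5 weeks the path becomes 28 weeks.
The critical path is still Permits→Excavate→Framing→RoughElec; finish is now 28 weeks.

28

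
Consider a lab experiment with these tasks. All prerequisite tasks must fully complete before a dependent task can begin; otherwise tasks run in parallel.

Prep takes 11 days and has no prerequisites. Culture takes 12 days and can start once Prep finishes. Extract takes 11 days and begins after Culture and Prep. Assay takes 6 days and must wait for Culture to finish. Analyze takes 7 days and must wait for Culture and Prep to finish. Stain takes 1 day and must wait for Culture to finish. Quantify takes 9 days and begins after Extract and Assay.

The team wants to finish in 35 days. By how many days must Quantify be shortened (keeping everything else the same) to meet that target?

8

Current finish: 43 days; target: 35.
Quantify is on every critical path, so each day cut from Quantify cuts the finish by one (this holds down to a finish of 35).
Need 43 − 35 = 8 days off Quantify → Quantify becomes 1 day, finish becomes 35.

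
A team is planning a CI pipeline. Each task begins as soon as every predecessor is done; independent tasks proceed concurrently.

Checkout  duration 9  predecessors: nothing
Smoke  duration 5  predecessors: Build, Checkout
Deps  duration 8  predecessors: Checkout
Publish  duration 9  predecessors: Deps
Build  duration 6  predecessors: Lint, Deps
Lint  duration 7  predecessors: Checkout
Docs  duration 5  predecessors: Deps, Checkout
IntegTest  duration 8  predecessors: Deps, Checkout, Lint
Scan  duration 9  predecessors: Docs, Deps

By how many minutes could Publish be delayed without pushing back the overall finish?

5

Critical path: Checkout→Deps→Docs→Scan = 9+8+5+9 = 31, so the finish is 31 minutes.
Longest path through Publish: 26 minutes (earliest finish 26, latest finish 31).
So Publish can slip 31 − 26 = 5 minutes.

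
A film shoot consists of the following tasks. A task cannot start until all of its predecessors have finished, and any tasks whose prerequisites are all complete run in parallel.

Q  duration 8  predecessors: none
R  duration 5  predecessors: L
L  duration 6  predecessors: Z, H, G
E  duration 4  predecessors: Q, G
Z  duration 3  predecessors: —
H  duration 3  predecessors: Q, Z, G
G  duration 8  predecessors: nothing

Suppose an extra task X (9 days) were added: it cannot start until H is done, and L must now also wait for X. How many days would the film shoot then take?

Originally the film shoot takes 22 days.
With X inserted, L now waits for max(Z, H, G, X).
New critical path: G→H→X→L→R = 8+3+9+6+5 = 31 ⇒ 31 days.

31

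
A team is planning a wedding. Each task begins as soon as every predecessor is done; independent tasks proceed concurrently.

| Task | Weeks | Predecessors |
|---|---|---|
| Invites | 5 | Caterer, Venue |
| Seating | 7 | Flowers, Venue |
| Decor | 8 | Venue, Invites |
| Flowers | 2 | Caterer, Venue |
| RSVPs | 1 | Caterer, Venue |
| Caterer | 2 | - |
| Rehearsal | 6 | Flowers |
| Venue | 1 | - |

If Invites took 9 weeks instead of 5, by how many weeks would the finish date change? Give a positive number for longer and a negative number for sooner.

4

As given, the longest chain is Caterer→Invites→Decor = 2+5+8 = 15, so the finish is 15 weeks.
Since Invites is critical, the +4 change carries straight to that chain (now 19 weeks).
That remains the longest chain; total 19 weeks.
Change in finish: 19 − 15 = +4 weeks.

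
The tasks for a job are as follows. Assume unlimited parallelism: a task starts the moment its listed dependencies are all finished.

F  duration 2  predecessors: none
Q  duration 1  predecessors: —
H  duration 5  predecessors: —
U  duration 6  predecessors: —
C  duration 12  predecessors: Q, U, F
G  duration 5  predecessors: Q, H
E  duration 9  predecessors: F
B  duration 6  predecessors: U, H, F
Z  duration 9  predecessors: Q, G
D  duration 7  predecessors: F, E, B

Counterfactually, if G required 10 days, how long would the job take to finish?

Critical path before the change: H→G→Z = 5+5+9 = 19 giving 19 days.
G is on the critical path; changing it to 10 makes that path 24 days.
The critical path is still H→G→Z; finish is now 24 days.

24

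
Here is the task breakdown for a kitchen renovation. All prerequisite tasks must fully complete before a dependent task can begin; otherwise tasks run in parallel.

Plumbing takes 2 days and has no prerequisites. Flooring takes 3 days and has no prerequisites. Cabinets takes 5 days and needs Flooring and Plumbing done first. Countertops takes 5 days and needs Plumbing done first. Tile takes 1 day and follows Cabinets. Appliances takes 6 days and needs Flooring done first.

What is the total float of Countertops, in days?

The longest chain is Flooring→Cabinets→Tile = 3+5+1 = 9; overall finish 9 days.
Longest path through Countertops: 7 days (earliest finish 7, latest finish 9).
Float = 9 − 7 = 2.

2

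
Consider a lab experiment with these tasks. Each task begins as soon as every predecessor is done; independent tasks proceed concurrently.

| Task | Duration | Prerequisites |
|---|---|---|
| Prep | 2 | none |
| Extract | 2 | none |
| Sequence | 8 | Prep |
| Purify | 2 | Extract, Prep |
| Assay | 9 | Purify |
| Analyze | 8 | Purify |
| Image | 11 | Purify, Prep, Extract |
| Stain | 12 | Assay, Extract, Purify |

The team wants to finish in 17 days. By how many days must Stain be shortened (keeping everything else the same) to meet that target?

8

Current finish: 25 days; target: 17.
Stain is on every critical path, so each day cut from Stain cuts the finish by one (this holds down to a finish of 15).
Need 25 − 17 = 8 days off Stain → Stain becomes 4 days, finish becomes 17.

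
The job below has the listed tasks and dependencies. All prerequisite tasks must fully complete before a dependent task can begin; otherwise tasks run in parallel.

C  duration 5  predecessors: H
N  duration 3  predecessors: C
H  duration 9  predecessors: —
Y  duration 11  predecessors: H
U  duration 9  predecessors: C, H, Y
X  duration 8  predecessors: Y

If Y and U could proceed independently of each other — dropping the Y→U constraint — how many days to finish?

With the dependency in place, H→Y→U = 9+11+9 = 29 sets the finish at 29 days.
Without Y→U, U's earliest start moves from 20 to 14.
The longest chain is now H→Y→X = 9+11+8 = 28, so the project takes 28 days.

28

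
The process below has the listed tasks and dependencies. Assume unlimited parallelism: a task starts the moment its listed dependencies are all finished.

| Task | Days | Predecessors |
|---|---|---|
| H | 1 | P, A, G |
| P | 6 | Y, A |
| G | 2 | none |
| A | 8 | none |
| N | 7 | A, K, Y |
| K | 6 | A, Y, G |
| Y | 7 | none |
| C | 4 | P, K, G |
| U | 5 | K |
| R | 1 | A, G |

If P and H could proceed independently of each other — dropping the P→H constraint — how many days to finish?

Before: longest chain A→K→N = 8+6+7 = 21, finish 21.
Without P→H, H's earliest start moves from 14 to 8.
New critical path: A→K→N = 8+6+7 = 21 ⇒ 21 days.

21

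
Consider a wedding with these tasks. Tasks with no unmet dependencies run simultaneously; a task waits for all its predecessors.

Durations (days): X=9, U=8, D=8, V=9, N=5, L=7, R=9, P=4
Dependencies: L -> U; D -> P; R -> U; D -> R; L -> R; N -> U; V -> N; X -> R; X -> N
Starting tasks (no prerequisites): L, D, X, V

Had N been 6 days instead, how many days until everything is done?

Baseline: X→R→U = 9+9+8 = 26 → 26 days.
The longest path through N is only 22 days, so N has float 4.
The critical path is still X→R→U; finish is now 26 days.

26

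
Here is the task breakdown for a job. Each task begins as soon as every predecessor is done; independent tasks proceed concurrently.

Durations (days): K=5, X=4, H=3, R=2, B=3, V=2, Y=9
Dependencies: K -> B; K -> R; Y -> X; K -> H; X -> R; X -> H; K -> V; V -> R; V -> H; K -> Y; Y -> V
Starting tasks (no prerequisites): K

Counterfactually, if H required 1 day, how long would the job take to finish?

The binding path is K→Y→X→H = 5+9+4+3 = 21; finish at 21 days.
Since H is critical, the -2 change carries straight to that chain (now 19 days).
Now K→Y→X→R = 5+9+4+2 = 20 is longest, so the finish becomes 20 days.

20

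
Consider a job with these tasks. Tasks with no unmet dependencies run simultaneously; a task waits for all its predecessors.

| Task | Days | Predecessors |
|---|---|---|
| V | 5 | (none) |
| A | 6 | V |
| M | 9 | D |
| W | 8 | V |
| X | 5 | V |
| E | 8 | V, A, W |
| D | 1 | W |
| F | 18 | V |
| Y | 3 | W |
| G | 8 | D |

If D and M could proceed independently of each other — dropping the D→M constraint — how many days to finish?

23

Before: longest chain V→W→D→M = 5+8+1+9 = 23, finish 23.
Without D→M, M's earliest start moves from 14 to 0.
After: V→F = 5+18 = 23 → 23 days.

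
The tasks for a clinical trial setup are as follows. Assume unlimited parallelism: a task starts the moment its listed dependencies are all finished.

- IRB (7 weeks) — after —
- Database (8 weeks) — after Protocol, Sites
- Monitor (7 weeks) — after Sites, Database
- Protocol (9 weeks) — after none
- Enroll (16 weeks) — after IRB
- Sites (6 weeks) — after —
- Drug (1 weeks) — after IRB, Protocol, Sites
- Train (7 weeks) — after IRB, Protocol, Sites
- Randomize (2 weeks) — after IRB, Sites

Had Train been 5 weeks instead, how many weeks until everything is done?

24

As given, the longest chain is Protocol→Database→Monitor = 9+8+7 = 24, so the finish is 24 weeks.
Train has 8 weeks of float (longest path through it is 16).
The critical path is still Protocol→Database→Monitor; finish is now 24 weeks.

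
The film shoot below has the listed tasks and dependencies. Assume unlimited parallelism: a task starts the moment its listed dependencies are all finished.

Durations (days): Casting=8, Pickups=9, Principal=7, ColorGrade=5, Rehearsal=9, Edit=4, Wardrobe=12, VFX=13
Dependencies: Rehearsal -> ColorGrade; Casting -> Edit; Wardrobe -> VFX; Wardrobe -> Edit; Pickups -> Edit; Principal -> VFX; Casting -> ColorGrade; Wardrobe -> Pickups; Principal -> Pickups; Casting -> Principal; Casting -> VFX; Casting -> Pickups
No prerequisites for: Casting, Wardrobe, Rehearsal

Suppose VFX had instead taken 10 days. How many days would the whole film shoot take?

Critical path before the change: Casting→Principal→VFX = 8+7+13 = 28 giving 28 days.
Since VFX is critical, the -3 change carries straight to that chain (now 25 days).
New critical path: Casting→Principal→Pickups→Edit = 8+7+9+4 = 28 ⇒ 28 days.

28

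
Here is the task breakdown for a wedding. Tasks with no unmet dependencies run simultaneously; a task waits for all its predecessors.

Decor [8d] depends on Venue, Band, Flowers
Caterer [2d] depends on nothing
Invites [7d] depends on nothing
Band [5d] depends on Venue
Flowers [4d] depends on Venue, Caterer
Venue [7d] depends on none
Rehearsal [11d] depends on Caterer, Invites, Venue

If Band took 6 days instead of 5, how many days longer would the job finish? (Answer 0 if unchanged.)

1

The binding path is Venue→Band→Decor = 7+5+8 = 20; finish at 20 days.
Band is on the critical path; changing it to 6 makes that path 21 days.
The critical path is still Venue→Band→Decor; finish is now 21 days.
Change in finish: 21 − 20 = +1 days.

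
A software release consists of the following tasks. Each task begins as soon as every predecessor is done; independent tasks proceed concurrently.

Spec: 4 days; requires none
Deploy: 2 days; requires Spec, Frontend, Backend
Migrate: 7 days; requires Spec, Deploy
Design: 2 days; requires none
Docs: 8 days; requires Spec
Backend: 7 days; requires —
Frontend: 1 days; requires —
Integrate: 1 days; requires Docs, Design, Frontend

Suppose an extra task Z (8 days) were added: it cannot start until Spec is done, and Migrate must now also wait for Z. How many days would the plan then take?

19

Originally the plan takes 16 days.
With Z inserted, Migrate now waits for max(Spec, Deploy, Z).
New critical path: Spec→Z→Migrate = 4+8+7 = 19 ⇒ 19 days.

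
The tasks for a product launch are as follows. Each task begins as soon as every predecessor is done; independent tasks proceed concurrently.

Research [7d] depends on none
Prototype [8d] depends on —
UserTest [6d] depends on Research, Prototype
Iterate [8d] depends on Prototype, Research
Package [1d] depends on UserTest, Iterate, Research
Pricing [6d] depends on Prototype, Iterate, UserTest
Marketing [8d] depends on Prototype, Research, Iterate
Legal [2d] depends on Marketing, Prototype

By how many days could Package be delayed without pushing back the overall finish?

9

Prototype→Iterate→Marketing→Legal = 8+8+8+2 = 26 sets the makespan at 26 days.
Longest path through Package: 17 days (earliest finish 17, latest finish 26).
Float = 26 − 17 = 9.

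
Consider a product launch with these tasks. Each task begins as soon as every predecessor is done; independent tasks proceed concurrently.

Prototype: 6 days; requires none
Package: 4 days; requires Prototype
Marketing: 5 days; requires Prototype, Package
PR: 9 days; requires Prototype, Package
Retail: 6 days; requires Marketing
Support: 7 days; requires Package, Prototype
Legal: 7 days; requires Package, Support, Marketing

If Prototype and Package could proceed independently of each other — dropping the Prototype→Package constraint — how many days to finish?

20

Original critical path: Prototype→Package→Support→Legal = 6+4+7+7 = 24 ⇒ 24 days.
Without Prototype→Package, Package's earliest start moves from 6 to 0.
The longest chain is now Prototype→Support→Legal = 6+7+7 = 20, so the plan takes 20 days.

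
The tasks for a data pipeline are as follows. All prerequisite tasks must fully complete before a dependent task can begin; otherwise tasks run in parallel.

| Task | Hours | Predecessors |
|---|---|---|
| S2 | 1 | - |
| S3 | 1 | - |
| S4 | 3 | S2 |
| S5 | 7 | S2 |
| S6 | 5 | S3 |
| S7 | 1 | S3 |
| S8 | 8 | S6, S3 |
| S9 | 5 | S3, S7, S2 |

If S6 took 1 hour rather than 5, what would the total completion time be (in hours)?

10

Critical path before the change: S3→S6→S8 = 1+5+8 = 14 giving 14 hours.
S6 is on the critical path; changing it to 1 makes that path 10 hours.
No other chain overtakes it, so the finish is 10 hours.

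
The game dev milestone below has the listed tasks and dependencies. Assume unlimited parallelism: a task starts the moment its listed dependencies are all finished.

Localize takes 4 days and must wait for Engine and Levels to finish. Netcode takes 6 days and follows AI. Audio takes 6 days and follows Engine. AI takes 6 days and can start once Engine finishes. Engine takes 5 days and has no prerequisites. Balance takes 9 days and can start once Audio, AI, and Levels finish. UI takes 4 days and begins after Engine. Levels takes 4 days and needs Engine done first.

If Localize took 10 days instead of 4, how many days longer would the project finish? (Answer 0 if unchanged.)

0

Critical path before the change: Engine→Audio→Balance = 5+6+9 = 20 giving 20 days.
Localize is off the critical path — its longest chain is 13 days, giving 7 of slack.
No other chain overtakes it, so the finish is 20 days.
Change in finish: 20 − 20 = +0 days.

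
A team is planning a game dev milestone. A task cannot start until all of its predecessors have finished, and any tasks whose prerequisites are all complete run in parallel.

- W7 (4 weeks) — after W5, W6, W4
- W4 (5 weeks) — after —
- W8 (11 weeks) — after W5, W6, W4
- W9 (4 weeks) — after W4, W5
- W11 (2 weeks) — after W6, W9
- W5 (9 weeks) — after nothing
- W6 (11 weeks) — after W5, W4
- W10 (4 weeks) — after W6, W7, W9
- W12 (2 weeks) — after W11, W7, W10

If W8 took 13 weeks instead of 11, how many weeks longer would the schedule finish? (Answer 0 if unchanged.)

2

Baseline: W5→W6→W8 = 9+11+11 = 31 → 31 weeks.
W8 lies on that path, so at 13 weeks the path becomes 33 weeks.
The critical path is still W5→W6→W8; finish is now 33 weeks.
Change in finish: 33 − 31 = +2 weeks.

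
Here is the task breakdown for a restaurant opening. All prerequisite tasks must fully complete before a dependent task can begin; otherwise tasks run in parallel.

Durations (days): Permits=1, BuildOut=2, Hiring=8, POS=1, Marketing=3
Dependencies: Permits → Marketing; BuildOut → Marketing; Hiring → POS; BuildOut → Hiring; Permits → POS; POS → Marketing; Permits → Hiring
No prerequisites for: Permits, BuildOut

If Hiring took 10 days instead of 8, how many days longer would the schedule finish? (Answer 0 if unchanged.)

2

Actual critical path: BuildOut→Hiring→POS→Marketing = 2+8+1+3 = 14 ⇒ 14 days.
Since Hiring is critical, the +2 change carries straight to that chain (now 16 days).
That remains the longest chain; total 16 days.
Change in finish: 16 − 14 = +2 days.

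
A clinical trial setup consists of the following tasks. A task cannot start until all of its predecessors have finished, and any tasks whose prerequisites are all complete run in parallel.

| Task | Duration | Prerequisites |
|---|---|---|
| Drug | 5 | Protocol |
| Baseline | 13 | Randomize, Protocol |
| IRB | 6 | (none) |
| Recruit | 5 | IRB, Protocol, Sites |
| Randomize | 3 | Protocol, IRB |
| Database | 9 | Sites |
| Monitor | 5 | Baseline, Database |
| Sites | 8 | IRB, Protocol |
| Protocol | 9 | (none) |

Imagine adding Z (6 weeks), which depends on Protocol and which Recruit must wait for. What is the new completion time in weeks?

Originally the project takes 31 weeks.
With Z inserted, Recruit now waits for max(IRB, Protocol, Sites, Z).
New critical path: Protocol→Sites→Database→Monitor = 9+8+9+5 = 31 ⇒ 31 weeks.

31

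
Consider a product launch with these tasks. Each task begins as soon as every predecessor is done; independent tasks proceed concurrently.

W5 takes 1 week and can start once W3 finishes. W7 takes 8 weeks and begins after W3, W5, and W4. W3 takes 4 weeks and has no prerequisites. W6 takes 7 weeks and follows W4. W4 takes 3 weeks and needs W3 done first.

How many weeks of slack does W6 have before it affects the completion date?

Critical path: W3→W4→W7 = 4+3+8 = 15, so the finish is 15 weeks.
W6 finishes as early as 14 and must finish by 15.
Slack of W6 = 8 − 7 = 1 week.

1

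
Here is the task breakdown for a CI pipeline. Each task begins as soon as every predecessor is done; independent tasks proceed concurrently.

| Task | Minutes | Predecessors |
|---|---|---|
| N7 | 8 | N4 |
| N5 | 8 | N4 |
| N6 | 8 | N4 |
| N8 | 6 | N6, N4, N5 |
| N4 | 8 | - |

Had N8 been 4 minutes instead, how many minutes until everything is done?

20

Critical path before the change: N4→N5→N8 = 8+8+6 = 22 giving 22 minutes.
N8 lies on that path, so at 4 minutes the path becomes 20 minutes.
No other chain overtakes it, so the finish is 20 minutes.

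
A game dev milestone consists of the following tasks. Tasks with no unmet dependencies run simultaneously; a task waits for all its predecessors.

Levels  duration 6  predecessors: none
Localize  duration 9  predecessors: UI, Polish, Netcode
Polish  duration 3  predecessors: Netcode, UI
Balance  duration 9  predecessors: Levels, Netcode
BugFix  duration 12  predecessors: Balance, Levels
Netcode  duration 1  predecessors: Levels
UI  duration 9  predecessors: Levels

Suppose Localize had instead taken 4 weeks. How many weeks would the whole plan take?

28

Actual critical path: Levels→Netcode→Balance→BugFix = 6+1+9+12 = 28 ⇒ 28 weeks.
Localize is off the critical path — its longest chain is 27 weeks, giving 1 of slack.
The critical path is still Levels→Netcode→Balance→BugFix; finish is now 28 weeks.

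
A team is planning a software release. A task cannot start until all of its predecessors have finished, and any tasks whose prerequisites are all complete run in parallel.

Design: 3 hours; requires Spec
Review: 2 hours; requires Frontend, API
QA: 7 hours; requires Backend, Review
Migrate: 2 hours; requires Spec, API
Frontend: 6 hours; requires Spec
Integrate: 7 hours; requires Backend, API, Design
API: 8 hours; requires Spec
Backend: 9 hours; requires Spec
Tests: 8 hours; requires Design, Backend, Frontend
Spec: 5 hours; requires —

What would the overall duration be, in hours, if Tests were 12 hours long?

26

Actual critical path: Spec→Backend→Tests = 5+9+8 = 22 ⇒ 22 hours.
Since Tests is critical, the +4 change carries straight to that chain (now 26 hours).
The critical path is still Spec→Backend→Tests; finish is now 26 hours.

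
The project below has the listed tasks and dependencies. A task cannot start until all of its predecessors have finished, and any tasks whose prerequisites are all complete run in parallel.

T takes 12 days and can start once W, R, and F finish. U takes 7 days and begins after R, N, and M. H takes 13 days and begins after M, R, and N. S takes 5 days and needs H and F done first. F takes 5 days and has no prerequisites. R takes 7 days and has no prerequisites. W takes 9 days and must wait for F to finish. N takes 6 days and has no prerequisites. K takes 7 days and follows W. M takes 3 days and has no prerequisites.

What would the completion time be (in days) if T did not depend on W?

25

With the dependency in place, F→W→T = 5+9+12 = 26 sets the finish at 26 days.
Without W→T, T's earliest start moves from 14 to 7.
New critical path: R→H→S = 7+13+5 = 25 ⇒ 25 days.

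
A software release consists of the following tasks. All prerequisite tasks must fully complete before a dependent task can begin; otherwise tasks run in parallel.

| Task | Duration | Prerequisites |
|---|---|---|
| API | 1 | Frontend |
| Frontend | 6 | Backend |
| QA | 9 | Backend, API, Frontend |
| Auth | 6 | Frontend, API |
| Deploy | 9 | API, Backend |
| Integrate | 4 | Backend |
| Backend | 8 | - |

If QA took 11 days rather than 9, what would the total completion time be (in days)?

26

As given, the longest chain is Backend→Frontend→API→QA = 8+6+1+9 = 24, so the finish is 24 days.
QA lies on that path, so at 11 days the path becomes 26 days.
That remains the longest chain; total 26 days.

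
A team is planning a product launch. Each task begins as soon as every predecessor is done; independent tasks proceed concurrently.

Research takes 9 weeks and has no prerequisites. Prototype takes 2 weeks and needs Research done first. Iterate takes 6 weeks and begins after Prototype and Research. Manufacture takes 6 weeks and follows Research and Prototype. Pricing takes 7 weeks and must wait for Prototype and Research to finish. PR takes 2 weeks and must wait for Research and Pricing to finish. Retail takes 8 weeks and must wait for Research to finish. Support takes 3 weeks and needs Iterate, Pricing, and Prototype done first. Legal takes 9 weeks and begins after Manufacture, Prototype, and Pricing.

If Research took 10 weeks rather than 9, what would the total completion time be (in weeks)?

28

Actual critical path: Research→Prototype→Pricing→Legal = 9+2+7+9 = 27 ⇒ 27 weeks.
Since Research is critical, the +1 change carries straight to that chain (now 28 weeks).
No other chain overtakes it, so the finish is 28 weeks.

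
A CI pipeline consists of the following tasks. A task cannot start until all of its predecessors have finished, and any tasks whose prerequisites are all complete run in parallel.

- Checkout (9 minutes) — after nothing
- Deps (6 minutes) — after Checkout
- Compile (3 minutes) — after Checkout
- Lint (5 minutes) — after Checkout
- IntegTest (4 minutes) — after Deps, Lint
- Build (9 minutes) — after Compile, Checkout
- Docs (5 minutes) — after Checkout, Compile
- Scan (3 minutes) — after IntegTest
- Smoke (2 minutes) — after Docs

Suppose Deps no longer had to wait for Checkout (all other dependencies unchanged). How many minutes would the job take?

Before: longest chain Checkout→Deps→IntegTest→Scan = 9+6+4+3 = 22, finish 22.
Without Checkout→Deps, Deps's earliest start moves from 9 to 0.
After: Checkout→Compile→Build = 9+3+9 = 21 → 21 minutes.

21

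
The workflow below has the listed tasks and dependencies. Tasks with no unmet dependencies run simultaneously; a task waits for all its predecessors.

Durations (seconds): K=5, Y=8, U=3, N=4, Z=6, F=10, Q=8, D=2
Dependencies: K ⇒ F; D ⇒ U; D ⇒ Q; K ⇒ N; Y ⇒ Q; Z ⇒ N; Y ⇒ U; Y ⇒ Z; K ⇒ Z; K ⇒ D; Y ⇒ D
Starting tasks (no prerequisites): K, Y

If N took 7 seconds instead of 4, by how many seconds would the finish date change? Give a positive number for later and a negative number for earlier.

3

The binding path is Y→Z→N = 8+6+4 = 18; finish at 18 seconds.
N lies on that path, so at 7 seconds the path becomes 21 seconds.
No other chain overtakes it, so the finish is 21 seconds.
Change in finish: 21 − 18 = +3 seconds.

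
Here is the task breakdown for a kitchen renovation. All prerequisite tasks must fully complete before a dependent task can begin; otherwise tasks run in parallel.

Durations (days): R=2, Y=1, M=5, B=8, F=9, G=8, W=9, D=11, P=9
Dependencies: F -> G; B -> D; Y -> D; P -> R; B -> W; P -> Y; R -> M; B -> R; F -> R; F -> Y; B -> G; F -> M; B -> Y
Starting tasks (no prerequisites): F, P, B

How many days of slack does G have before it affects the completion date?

4

Critical path: F→Y→D = 9+1+11 = 21, so the finish is 21 days.
Longest path through G: 17 days (earliest finish 17, latest finish 21).
Slack of G = 13 − 9 = 4 days.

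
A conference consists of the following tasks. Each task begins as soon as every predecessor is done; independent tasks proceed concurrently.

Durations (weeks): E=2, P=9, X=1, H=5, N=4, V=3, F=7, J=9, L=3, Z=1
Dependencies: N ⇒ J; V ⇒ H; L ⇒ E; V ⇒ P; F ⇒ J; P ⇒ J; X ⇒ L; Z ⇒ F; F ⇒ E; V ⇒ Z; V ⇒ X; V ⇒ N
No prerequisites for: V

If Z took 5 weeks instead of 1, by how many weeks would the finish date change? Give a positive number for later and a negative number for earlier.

Baseline: V→P→J = 3+9+9 = 21 → 21 weeks.
Z has 1 week of float (longest path through it is 20).
The binding chain switches to V→Z→F→J = 3+5+7+9 = 24; finish 24 weeks.
Change in finish: 24 − 21 = +3 weeks.

3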